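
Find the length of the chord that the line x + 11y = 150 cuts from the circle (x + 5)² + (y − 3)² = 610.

Substitute y = (150 − x)/11:
122x² + 976x − 57096 = 0  ⟹  x² + 8x − 468 = 0
x = 18 or x = −26, giving (18, 12) and (−26, 16).
|(18, 12) − (−26, 16)| = √((44)² + (−4)²) = 4√122.

4√122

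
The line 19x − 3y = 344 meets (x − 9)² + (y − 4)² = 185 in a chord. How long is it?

Centre (9, 4), r² = 185. Perpendicular distance d from centre to line = |−185| / √370 = 185/√370.
Chord = 2√(r² − d²) = 2·√(185/2) = √370.

√370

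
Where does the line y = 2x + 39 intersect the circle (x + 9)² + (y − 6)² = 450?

Substitute y = 2x + 39:
5x² + 150x + 720 = 0  ⟹  x² + 30x + 144 = 0
x = −6 or x = −24, giving (−6, 27) and (−24, −9).

(−24, −9) and (−6, 27)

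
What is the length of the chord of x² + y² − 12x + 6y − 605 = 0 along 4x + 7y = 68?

The distance from (6, −3) to the line is 65/√65, and r² = 650.
Chord = 2√(r² − d²) = 2·√(585) = 6√65.

6√65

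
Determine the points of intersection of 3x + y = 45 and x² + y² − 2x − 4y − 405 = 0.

(8, 21) and (18, −9)

Substitute y = −3x + 45:
10x² − 260x + 1440 = 0  ⟹  x² − 26x + 144 = 0
x = 18 or x = 8, giving (18, −9) and (8, 21).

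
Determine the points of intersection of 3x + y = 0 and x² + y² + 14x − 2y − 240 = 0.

(−6, 18) and (4, −12)

Substitute y = −3x:
10x² + 20x − 240 = 0  ⟹  x² + 2x − 24 = 0
x = 4 or x = −6, giving (4, −12) and (−6, 18).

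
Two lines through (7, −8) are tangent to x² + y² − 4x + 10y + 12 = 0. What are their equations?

x − 4y = 39 and 4x + y = 20

Write the tangent as mx − y + (−8 − m·(7)) = 0 and set its distance from the centre to √17:
[m·(−5) − (3)]² = 17(m² + 1)
4m² + 15m − 4 = 0, so m = 1/4 or m = −4.
Through (7, −8) these give x − 4y = 39 and 4x + y = 20.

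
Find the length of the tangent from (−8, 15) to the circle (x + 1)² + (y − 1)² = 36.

√209

The centre is (−1, 1) and r = 6. The square of the distance from P to the centre is 49 + 196 = 245.
The tangent meets the radius at right angles, so tangent² = |PO|² − r² = 245 − 36 = 209.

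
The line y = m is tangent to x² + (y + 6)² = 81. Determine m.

Tangency holds when the distance from the centre (0, −6) to the line equals the radius 9:
|0·0 + 1·(−6) − m| / √1 = 9
|m − (−6)| = 9, so m = 3 or m = −15.

m = −15 or m = 3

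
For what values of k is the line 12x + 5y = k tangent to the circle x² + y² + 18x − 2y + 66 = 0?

Tangency holds when the distance from the centre (−9, 1) to the line equals the radius 4:
|12·(−9) + 5·1 − k| / √169 = 4
|k − (−103)| = 4·13, so k = −51 or k = −155.

k = −155 or k = −51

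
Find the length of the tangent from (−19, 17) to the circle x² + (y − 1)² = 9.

4√38

Centre (0, 1), r² = 9. |PO|² = (−19)² + (16)² = 617.
Power of the point: PT² = |PO|² − r² = 608, so PT = 4√38.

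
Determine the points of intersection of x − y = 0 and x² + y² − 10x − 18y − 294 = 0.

(−7, −7) and (21, 21)

Express y = x and substitute into the circle:
2x² − 28x − 294 = 0  ⟹  x² − 14x − 147 = 0
x = 21 or x = −7, giving (21, 21) and (−7, −7).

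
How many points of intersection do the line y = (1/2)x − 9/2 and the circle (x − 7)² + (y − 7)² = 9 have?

0

Substituting the line into the circle gives 5x² − 102x + 689 = 0.
Discriminant = (−102)² − 4·5·(689) = −3376 < 0.
No real roots: the line does not meet the circle.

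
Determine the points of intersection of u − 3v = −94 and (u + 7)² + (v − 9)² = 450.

Substitute v = (94 + u)/3:
10u² + 260u + 880 = 0  ⟹  u² + 26u + 88 = 0
u = −4 or u = −22, giving (−4, 30) and (−22, 24).

(−22, 24) and (−4, 30)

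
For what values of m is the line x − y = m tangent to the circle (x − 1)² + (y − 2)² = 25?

The line touches the circle iff its distance from (1, 2) is 5:
|1·1 − 1·2 − m| / √2 = 5
|m − (−1)| = 5√2.

m = −1 ± 5√2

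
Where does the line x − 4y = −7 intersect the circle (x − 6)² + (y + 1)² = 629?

Express y = (7 + x)/4 and substitute into the circle:
17x² − 170x − 9367 = 0  ⟹  x² − 10x − 551 = 0
x = 29 or x = −19, giving (29, 9) and (−19, −3).

(−19, −3) and (29, 9)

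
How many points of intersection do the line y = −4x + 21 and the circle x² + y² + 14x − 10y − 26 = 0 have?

0

Centre (−7, 5), r² = 100. Distance² from centre to line = (−44)²/17 = 1936/17.
Since d² > r², the line lies outside the circle.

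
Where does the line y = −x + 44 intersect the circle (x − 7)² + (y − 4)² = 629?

Express y = −x + 44 and substitute into the circle:
2x² − 94x + 1020 = 0  ⟹  x² − 47x + 510 = 0
x = 30 or x = 17, giving (30, 14) and (17, 27).

(17, 27) and (30, 14)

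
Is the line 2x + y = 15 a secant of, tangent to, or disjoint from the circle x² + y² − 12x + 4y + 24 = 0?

Substituting the line into the circle gives 5x² − 80x + 309 = 0.
Discriminant = (−80)² − 4·5·(309) = 220 > 0.
Two real roots: the line is a secant.

secant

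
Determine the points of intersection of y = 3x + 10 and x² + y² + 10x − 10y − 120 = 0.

Express y = 3x + 10 and substitute into the circle:
10x² + 40x − 120 = 0  ⟹  x² + 4x − 12 = 0
x = 2 or x = −6, giving (2, 16) and (−6, −8).

(−6, −8) and (2, 16)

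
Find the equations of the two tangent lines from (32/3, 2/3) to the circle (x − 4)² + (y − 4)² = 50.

7x − y = 74 and x − y = 10

Let a tangent through (32/3, 2/3) have slope m. Its distance from (4, 4) must equal 5√2:
(−20/3m − (10/3))² = 50(m² + 1)
m² − 8m + 7 = 0, so m = 7 or m = 1.
With m = 7: 7x − y = 74. With m = 1: x − y = 10.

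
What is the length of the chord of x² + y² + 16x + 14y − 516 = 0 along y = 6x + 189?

2√37

Substitute y = 6x + 189:
37x² + 2368x + 37851 = 0  ⟹  x² + 64x + 1023 = 0
x = −31 or x = −33, giving (−31, 3) and (−33, −9).
Chord length = distance between (−31, 3) and (−33, −9) = √148 = 2√37.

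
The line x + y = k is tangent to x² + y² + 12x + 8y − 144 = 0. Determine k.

For a tangent, require d(centre, line) = r = 14.
|1·(−6) + 1·(−4) − k| / √2 = 14
|k − (−10)| = 14√2.

k = −10 ± 14√2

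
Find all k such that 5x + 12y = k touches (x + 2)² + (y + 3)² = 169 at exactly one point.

k = −215 or k = 123

Tangency holds when the distance from the centre (−2, −3) to the line equals the radius 13:
|5·(−2) + 12·(−3) − k| / √169 = 13
|k − (−46)| = 13·13, so k = 123 or k = −215.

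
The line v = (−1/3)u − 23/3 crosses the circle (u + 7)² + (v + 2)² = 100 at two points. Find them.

Express v = (−23 − u)/3 and substitute into the circle:
10u² + 160u − 170 = 0  ⟹  u² + 16u − 17 = 0
u = 1 or u = −17, giving (1, −8) and (−17, −2).

(−17, −2) and (1, −8)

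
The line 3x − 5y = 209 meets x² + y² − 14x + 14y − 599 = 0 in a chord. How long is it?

√34

The distance from (7, −7) to the line is 153/√34, and r² = 697.
Chord = 2√(r² − d²) = 2·√(17/2) = √34.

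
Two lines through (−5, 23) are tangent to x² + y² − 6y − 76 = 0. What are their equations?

7x + 6y = 103 and 9x − 2y = −91

A line y − (23) = m(x − (−5)) is tangent when its distance from (0, 3) is √85:
(5m − (−20))² = 85(m² + 1)
12m² − 40m − 63 = 0, so m = −7/6 or m = 9/2.
Through (−5, 23) these give 7x + 6y = 103 and 9x − 2y = −91.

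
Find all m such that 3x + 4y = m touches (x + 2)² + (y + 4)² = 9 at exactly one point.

The line touches the circle iff its distance from (−2, −4) is 3:
|3·(−2) + 4·(−4) − m| / √25 = 3
|m − (−22)| = 3·5, so m = −7 or m = −37.

m = −37 or m = −7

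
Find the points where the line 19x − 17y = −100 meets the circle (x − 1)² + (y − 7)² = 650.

(−16, −12) and (18, 26)

Substitute y = (100 + 19x)/17:
650x² − 1300x − 187200 = 0  ⟹  x² − 2x − 288 = 0
x = 18 or x = −16, giving (18, 26) and (−16, −12).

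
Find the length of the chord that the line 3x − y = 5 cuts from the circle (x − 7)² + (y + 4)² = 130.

Centre (7, −4), r² = 130. Perpendicular distance d from centre to line = |20| / √10 = 20/√10.
Chord = 2√(r² − d²) = 2·√(90) = 6√10.

6√10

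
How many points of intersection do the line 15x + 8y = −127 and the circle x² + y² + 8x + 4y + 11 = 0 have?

Centre (−4, −2), r² = 9. Distance² from centre to line = (51)²/289 = 9.
Since d² = r², the line is tangent.

1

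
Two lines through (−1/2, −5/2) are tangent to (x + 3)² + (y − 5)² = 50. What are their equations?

Write the tangent as mx − y + (−5/2 − m·(−1/2)) = 0 and set its distance from the centre to 5√2:
(−5/2m − (15/2))² = 50(m² + 1)
7m² − 6m − 1 = 0, so m = −1/7 or m = 1.
With m = −1/7: x + 7y = −18. With m = 1: x − y = 2.

x + 7y = −18 and x − y = 2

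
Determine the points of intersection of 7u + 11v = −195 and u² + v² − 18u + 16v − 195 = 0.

From the line, v = (−195 − 7u)/11. Substituting:
170u² − 680u − 19890 = 0  ⟹  u² − 4u − 117 = 0
u = 13 or u = −9, giving (13, −26) and (−9, −12).

(−9, −12) and (13, −26)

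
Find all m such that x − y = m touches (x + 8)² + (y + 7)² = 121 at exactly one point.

The line touches the circle iff its distance from (−8, −7) is 11:
|1·(−8) − 1·(−7) − m| / √2 = 11
|m − (−1)| = 11√2.

m = −1 ± 11√2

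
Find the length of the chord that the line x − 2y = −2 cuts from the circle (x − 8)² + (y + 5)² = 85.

2√5

Centre (8, −5), r² = 85. Perpendicular distance d from centre to line = |20| / √5 = 20/√5.
Chord = 2√(r² − d²) = 2·√(5) = 2√5.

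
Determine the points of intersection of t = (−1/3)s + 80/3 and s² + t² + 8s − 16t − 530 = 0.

(−13, 31) and (17, 21)

From the line, t = (80 − s)/3. Substituting:
10s² − 40s − 2210 = 0  ⟹  s² − 4s − 221 = 0
s = 17 or s = −13, giving (17, 21) and (−13, 31).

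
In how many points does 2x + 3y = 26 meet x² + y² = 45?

0

d² = (2·0 + 3·0 − (26))²/13 = 52; r² = 45.
Since d² > r², the line lies outside the circle.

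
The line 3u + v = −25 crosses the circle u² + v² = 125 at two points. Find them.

Substitute v = −3u − 25:
10u² + 150u + 500 = 0  ⟹  u² + 15u + 50 = 0
u = −5 or u = −10, giving (−5, −10) and (−10, 5).

(−10, 5) and (−5, −10)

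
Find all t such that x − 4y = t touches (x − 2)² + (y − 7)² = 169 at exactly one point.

t = −26 ± 13√17

Tangency holds when the distance from the centre (2, 7) to the line equals the radius 13:
|1·2 − 4·7 − t| / √17 = 13
|t − (−26)| = 13√17.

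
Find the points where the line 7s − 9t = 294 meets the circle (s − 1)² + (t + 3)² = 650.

(6, −28) and (24, −14)

Express t = (−294 + 7s)/9 and substitute into the circle:
130s² − 3900s + 18720 = 0  ⟹  s² − 30s + 144 = 0
s = 24 or s = 6, giving (24, −14) and (6, −28).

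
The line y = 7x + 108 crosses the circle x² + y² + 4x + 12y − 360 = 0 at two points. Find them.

From the line, y = 7x + 108. Substituting:
50x² + 1600x + 12600 = 0  ⟹  x² + 32x + 252 = 0
x = −14 or x = −18, giving (−14, 10) and (−18, −18).

(−18, −18) and (−14, 10)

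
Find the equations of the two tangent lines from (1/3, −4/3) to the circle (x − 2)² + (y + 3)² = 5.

Write the tangent as mx − y + (−4/3 − m·(1/3)) = 0 and set its distance from the centre to √5:
(5/3m − (−5/3))² = 5(m² + 1)
2m² − 5m + 2 = 0, so m = 2 or m = 1/2.
With m = 2: 2x − y = 2. With m = 1/2: x − 2y = 3.

2x − y = 2 and x − 2y = 3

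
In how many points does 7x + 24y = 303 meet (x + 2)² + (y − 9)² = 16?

0

Substituting the line into the circle gives 625x² + 1086x + 657 = 0.
Δ = 1179396 − 1642500 = −463104.
No real roots: the line does not meet the circle.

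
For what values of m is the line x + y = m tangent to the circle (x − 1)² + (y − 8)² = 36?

The line touches the circle iff its distance from (1, 8) is 6:
|1·1 + 1·8 − m| / √2 = 6
|m − (9)| = 6√2.

m = 9 ± 6√2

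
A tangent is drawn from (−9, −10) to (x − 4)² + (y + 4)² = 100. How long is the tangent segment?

√105

Centre (4, −4), r² = 100. |PO|² = (−13)² + (−6)² = 205.
By the tangent–radius right angle, tangent length = √(|PO|² − r²) = √105.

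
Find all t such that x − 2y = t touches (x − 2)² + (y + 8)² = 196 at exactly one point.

t = 18 ± 14√5

Tangency holds when the distance from the centre (2, −8) to the line equals the radius 14:
|1·2 − 2·(−8) − t| / √5 = 14
|t − (18)| = 14√5.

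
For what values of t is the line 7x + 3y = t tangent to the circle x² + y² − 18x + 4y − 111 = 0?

The line touches the circle iff its distance from (9, −2) is 14:
|7·9 + 3·(−2) − t| / √58 = 14
|t − (57)| = 14√58.

t = 57 ± 14√58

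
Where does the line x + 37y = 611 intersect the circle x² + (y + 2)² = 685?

(−18, 17) and (19, 16)

Express y = (611 − x)/37 and substitute into the circle:
1370x² − 1370x − 468540 = 0  ⟹  x² − x − 342 = 0
x = 19 or x = −18, giving (19, 16) and (−18, 17).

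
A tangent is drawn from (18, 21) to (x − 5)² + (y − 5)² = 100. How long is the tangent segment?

With centre O = (5, 5), |OP|² = 425 and r² = 100.
The tangent meets the radius at right angles, so tangent² = |PO|² − r² = 425 − 100 = 325.

5√13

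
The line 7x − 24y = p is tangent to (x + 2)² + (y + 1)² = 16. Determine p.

Tangency holds when the distance from the centre (−2, −1) to the line equals the radius 4:
|7·(−2) − 24·(−1) − p| / √625 = 4
|p − (10)| = 4·25, so p = 110 or p = −90.

p = −90 or p = 110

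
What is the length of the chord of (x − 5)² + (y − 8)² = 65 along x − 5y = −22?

From the line, y = (22 + x)/5. Substituting:
26x² − 286x − 676 = 0  ⟹  x² − 11x − 26 = 0
x = 13 or x = −2, giving (13, 7) and (−2, 4).
|(13, 7) − (−2, 4)| = √((15)² + (3)²) = 3√26.

3√26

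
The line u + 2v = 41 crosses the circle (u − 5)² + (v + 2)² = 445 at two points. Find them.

Substitute v = (41 − u)/2:
5u² − 130u + 345 = 0  ⟹  u² − 26u + 69 = 0
u = 23 or u = 3, giving (23, 9) and (3, 19).

(3, 19) and (23, 9)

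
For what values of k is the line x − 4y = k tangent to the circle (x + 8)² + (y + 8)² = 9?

k = 24 ± 3√17

Tangency holds when the distance from the centre (−8, −8) to the line equals the radius 3:
|1·(−8) − 4·(−8) − k| / √17 = 3
|k − (24)| = 3√17.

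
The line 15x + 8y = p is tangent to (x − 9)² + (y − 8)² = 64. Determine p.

Tangency holds when the distance from the centre (9, 8) to the line equals the radius 8:
|15·9 + 8·8 − p| / √289 = 8
|p − (199)| = 8·17, so p = 335 or p = 63.

p = 63 or p = 335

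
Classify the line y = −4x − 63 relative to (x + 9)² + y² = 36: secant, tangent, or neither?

neither

Substituting the line into the circle gives 17x² + 522x + 4014 = 0.
Discriminant = (522)² − 4·17·(4014) = −468 < 0.
No real roots: the line does not meet the circle.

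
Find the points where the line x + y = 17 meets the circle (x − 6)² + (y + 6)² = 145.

Express y = −x + 17 and substitute into the circle:
2x² − 58x + 420 = 0  ⟹  x² − 29x + 210 = 0
x = 15 or x = 14, giving (15, 2) and (14, 3).

(14, 3) and (15, 2)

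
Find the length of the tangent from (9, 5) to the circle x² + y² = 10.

Centre (0, 0), r² = 10. |PO|² = (9)² + (5)² = 106.
Power of the point: PT² = |PO|² − r² = 96, so PT = 4√6.

4√6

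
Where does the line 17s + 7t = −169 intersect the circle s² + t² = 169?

From the line, t = (−169 − 17s)/7. Substituting:
338s² + 5746s + 20280 = 0  ⟹  s² + 17s + 60 = 0
s = −5 or s = −12, giving (−5, −12) and (−12, 5).

(−12, 5) and (−5, −12)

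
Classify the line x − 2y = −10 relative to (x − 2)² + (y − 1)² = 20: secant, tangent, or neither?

tangent

d² = (1·2 − 2·1 − (−10))²/5 = 20; r² = 20.
Since d² = r², the line is tangent.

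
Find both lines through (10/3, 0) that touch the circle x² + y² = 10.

A line y − (0) = m(x − (10/3)) is tangent when its distance from (0, 0) is √10:
[m·(−10/3) − (0)]² = 10(m² + 1)
m² − 9 = 0, so m = 3 or m = −3.
With m = 3: 3x − y = 10. With m = −3: 3x + y = 10.

3x − y = 10 and 3x + y = 10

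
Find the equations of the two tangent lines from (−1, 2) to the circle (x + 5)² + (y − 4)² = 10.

Let a tangent through (−1, 2) have slope m. Its distance from (−5, 4) must equal √10:
(−4m − (2))² = 10(m² + 1)
3m² + 8m − 3 = 0, so m = 1/3 or m = −3.
Through (−1, 2) these give x − 3y = −7 and 3x + y = −1.

x − 3y = −7 and 3x + y = −1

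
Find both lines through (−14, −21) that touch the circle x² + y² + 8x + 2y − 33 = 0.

x − y = 7 and 7x − y = −77

Write the tangent as mx − y + (−21 − m·(−14)) = 0 and set its distance from the centre to 5√2:
(10m − (20))² = 50(m² + 1)
m² − 8m + 7 = 0, so m = 1 or m = 7.
With m = 1: x − y = 7. With m = 7: 7x − y = −77.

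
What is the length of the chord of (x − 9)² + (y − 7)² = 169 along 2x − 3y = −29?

The distance from (9, 7) to the line is 26/√13, and r² = 169.
Half the chord is √(r² − d²) = √(117), so the full chord is 6√13.

6√13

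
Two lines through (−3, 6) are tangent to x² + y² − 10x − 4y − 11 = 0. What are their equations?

Write the tangent as mx − y + (6 − m·(−3)) = 0 and set its distance from the centre to 2√10:
(8m − (−4))² = 40(m² + 1)
3m² + 8m − 3 = 0, so m = −3 or m = 1/3.
Through (−3, 6) these give 3x + y = −3 and x − 3y = −21.

3x + y = −3 and x − 3y = −21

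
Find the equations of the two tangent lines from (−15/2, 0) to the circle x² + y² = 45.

Let a tangent through (−15/2, 0) have slope m. Its distance from (0, 0) must equal 3√5:
(15/2m − (0))² = 45(m² + 1)
m² − 4 = 0, so m = −2 or m = 2.
Through (−15/2, 0) these give 2x + y = −15 and 2x − y = −15.

2x + y = −15 and 2x − y = −15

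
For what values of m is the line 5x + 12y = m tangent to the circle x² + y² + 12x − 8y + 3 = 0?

The line touches the circle iff its distance from (−6, 4) is 7:
|5·(−6) + 12·4 − m| / √169 = 7
|m − (18)| = 7·13, so m = 109 or m = −73.

m = −73 or m = 109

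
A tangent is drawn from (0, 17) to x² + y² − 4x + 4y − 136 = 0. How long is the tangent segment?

√221

Centre (2, −2), r² = 144. |PO|² = (−2)² + (19)² = 365.
Power of the point: PT² = |PO|² − r² = 221, so PT = √221.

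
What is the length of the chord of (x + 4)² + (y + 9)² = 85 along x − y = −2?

Substitute y = x + 2:
2x² + 30x + 52 = 0  ⟹  x² + 15x + 26 = 0
x = −2 or x = −13, giving (−2, 0) and (−13, −11).
|(−2, 0) − (−13, −11)| = √((11)² + (11)²) = 11√2.

11√2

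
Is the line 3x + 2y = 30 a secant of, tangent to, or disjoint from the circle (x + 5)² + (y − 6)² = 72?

disjoint

d² = (3·(−5) + 2·6 − (30))²/13 = 1089/13; r² = 72.
Since d² > r², the line lies outside the circle.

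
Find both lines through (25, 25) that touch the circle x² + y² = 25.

Write the tangent as mx − y + (25 − m·(25)) = 0 and set its distance from the centre to 5:
[m·(−25) − (−25)]² = 25(m² + 1)
12m² − 25m + 12 = 0, so m = 4/3 or m = 3/4.
Through (25, 25) these give 4x − 3y = 25 and 3x − 4y = −25.

4x − 3y = 25 and 3x − 4y = −25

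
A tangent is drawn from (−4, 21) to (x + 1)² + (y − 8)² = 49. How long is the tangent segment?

Centre (−1, 8), r² = 49. |PO|² = (−3)² + (13)² = 178.
Power of the point: PT² = |PO|² − r² = 129, so PT = √129.

√129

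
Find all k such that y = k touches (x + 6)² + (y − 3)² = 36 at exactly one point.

The line touches the circle iff its distance from (−6, 3) is 6:
|0·(−6) + 1·3 − k| / √1 = 6
|k − (3)| = 6, so k = 9 or k = −3.

k = −3 or k = 9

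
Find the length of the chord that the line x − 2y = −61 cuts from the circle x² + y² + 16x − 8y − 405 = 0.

8√5

The distance from (−8, 4) to the line is 45/√5, and r² = 485.
Half the chord is √(r² − d²) = √(80), so the full chord is 8√5.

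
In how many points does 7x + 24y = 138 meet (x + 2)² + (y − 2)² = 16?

Substituting the line into the circle gives 625x² + 1044x + 1188 = 0.
Discriminant = (1044)² − 4·625·(1188) = −1880064 < 0.
No real roots: the line does not meet the circle.

0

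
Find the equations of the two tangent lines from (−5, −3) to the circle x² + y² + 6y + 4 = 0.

Write the tangent as mx − y + (−3 − m·(−5)) = 0 and set its distance from the centre to √5:
[m·(5) − (0)]² = 5(m² + 1)
4m² − 1 = 0, so m = −1/2 or m = 1/2.
Through (−5, −3) these give x + 2y = −11 and x − 2y = 1.

x + 2y = −11 and x − 2y = 1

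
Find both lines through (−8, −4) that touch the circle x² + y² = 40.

3x − y = −20 and x + 3y = −20

A line y − (−4) = m(x − (−8)) is tangent when its distance from (0, 0) is 2√10:
(8m − (4))² = 40(m² + 1)
3m² − 8m − 3 = 0, so m = 3 or m = −1/3.
With m = 3: 3x − y = −20. With m = −1/3: x + 3y = −20.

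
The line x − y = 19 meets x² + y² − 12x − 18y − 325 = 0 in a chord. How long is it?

Centre (6, 9), r² = 442. Perpendicular distance d from centre to line = |−22| / √2 = 22/√2.
Chord = 2√(r² − d²) = 2·√(200) = 20√2.

20√2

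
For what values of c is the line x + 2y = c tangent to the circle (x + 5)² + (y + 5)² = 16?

Tangency holds when the distance from the centre (−5, −5) to the line equals the radius 4:
|1·(−5) + 2·(−5) − c| / √5 = 4
|c − (−15)| = 4√5.

c = −15 ± 4√5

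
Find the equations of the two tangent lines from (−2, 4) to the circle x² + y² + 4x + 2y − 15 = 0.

x − 2y = −10 and x + 2y = 6

Write the tangent as mx − y + (4 − m·(−2)) = 0 and set its distance from the centre to 2√5:
(0m − (−5))² = 20(m² + 1)
4m² − 1 = 0, so m = 1/2 or m = −1/2.
With m = 1/2: x − 2y = −10. With m = −1/2: x + 2y = 6.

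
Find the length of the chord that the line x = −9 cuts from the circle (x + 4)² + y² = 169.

24

The line gives x = −9. Substituting into the circle:
y² − 144 = 0
y = 12 or y = −12, giving (−9, 12) and (−9, −12).
Chord length = distance between (−9, 12) and (−9, −12) = √576 = 24.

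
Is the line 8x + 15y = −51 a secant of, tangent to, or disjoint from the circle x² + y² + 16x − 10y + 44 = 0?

d² = (8·(−8) + 15·5 − (−51))²/289 = 3844/289; r² = 45.
Since d² < r², the line cuts the circle twice.

secant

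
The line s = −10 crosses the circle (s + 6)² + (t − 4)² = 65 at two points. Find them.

The line gives s = −10. Substituting into the circle:
t² − 8t − 33 = 0
t = 11 or t = −3, giving (−10, 11) and (−10, −3).

(−10, −3) and (−10, 11)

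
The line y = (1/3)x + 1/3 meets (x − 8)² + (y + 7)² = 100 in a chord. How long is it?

From the line, y = (1 + x)/3. Substituting:
10x² − 100x + 160 = 0  ⟹  x² − 10x + 16 = 0
x = 8 or x = 2, giving (8, 3) and (2, 1).
Chord length = distance between (8, 3) and (2, 1) = √40 = 2√10.

2√10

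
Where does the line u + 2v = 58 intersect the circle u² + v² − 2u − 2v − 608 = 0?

Substitute v = (58 − u)/2:
5u² − 120u + 700 = 0  ⟹  u² − 24u + 140 = 0
u = 14 or u = 10, giving (14, 22) and (10, 24).

(10, 24) and (14, 22)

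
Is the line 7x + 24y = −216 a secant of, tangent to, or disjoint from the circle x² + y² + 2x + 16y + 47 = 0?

secant

Substituting the line into the circle gives 625x² + 1488x − 9216 = 0.
Δ = 2214144 − (−23040000) = 25254144.
Two real roots: the line is a secant.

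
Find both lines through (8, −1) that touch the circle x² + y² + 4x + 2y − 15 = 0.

A line y − (−1) = m(x − (8)) is tangent when its distance from (−2, −1) is 2√5:
[m·(−10) − (0)]² = 20(m² + 1)
4m² − 1 = 0, so m = 1/2 or m = −1/2.
With m = 1/2: x − 2y = 10. With m = −1/2: x + 2y = 6.

x − 2y = 10 and x + 2y = 6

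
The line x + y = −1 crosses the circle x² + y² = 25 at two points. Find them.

(−4, 3) and (3, −4)

Express y = −x − 1 and substitute into the circle:
2x² + 2x − 24 = 0  ⟹  x² + x − 12 = 0
x = 3 or x = −4, giving (3, −4) and (−4, 3).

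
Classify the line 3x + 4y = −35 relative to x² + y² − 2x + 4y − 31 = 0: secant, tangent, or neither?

Substituting the line into the circle gives 25x² + 130x + 169 = 0.
Discriminant = (130)² − 4·25·(169) = 0.
A repeated root: the line is tangent.

tangent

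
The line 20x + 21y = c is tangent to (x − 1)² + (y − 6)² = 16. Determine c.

Tangency holds when the distance from the centre (1, 6) to the line equals the radius 4:
|20·1 + 21·6 − c| / √841 = 4
|c − (146)| = 4·29, so c = 262 or c = 30.

c = 30 or c = 262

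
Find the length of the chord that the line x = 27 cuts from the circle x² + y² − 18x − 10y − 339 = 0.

The line gives x = 27. Substituting into the circle:
y² − 10y − 96 = 0
y = 16 or y = −6, giving (27, 16) and (27, −6).
|(27, 16) − (27, −6)| = √((0)² + (22)²) = 22.

22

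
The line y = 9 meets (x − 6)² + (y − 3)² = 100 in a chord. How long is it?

16

The distance from (6, 3) to the line is 6, and r² = 100.
Half the chord is √(r² − d²) = √(64), so the full chord is 16.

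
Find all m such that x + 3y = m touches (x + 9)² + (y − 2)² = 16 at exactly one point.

For a tangent, require d(centre, line) = r = 4.
|1·(−9) + 3·2 − m| / √10 = 4
|m − (−3)| = 4√10.

m = −3 ± 4√10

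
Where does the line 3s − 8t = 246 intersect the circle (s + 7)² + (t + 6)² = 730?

(−6, −33) and (10, −27)

Express t = (−246 + 3s)/8 and substitute into the circle:
73s² − 292s − 4380 = 0  ⟹  s² − 4s − 60 = 0
s = 10 or s = −6, giving (10, −27) and (−6, −33).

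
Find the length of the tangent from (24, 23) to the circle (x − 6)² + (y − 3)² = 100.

Centre (6, 3), r² = 100. |PO|² = (18)² + (20)² = 724.
By the tangent–radius right angle, tangent length = √(|PO|² − r²) = √624 = 4√39.

4√39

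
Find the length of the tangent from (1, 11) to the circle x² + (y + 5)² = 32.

15

The centre is (0, −5) and r = 4√2. The square of the distance from P to the centre is 1 + 256 = 257.
The tangent meets the radius at right angles, so tangent² = |PO|² − r² = 257 − 32 = 225.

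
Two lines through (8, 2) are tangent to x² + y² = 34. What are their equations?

Write the tangent as mx − y + (2 − m·(8)) = 0 and set its distance from the centre to √34:
[m·(−8) − (−2)]² = 34(m² + 1)
15m² − 16m − 15 = 0, so m = 5/3 or m = −3/5.
With m = 5/3: 5x − 3y = 34. With m = −3/5: 3x + 5y = 34.

5x − 3y = 34 and 3x + 5y = 34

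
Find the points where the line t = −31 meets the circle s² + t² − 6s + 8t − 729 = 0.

Express t = −31 and substitute into the circle:
s² − 6s − 16 = 0
s = 8 or s = −2, giving (8, −31) and (−2, −31).

(−2, −31) and (8, −31)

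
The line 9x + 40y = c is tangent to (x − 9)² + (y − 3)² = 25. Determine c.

The line touches the circle iff its distance from (9, 3) is 5:
|9·9 + 40·3 − c| / √1681 = 5
|c − (201)| = 5·41, so c = 406 or c = −4.

c = −4 or c = 406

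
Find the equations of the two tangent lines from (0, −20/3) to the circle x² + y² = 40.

A line y − (−20/3) = m(x − (0)) is tangent when its distance from (0, 0) is 2√10:
(0m − (20/3))² = 40(m² + 1)
9m² − 1 = 0, so m = 1/3 or m = −1/3.
Through (0, −20/3) these give x − 3y = 20 and x + 3y = −20.

x − 3y = 20 and x + 3y = −20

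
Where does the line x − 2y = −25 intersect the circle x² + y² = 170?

Express y = (25 + x)/2 and substitute into the circle:
5x² + 50x − 55 = 0  ⟹  x² + 10x − 11 = 0
x = 1 or x = −11, giving (1, 13) and (−11, 7).

(−11, 7) and (1, 13)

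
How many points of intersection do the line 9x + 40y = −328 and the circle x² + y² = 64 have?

Substituting the line into the circle gives 1681x² + 5904x + 5184 = 0.
Discriminant = (5904)² − 4·1681·(5184) = 0.
A repeated root: the line is tangent.

1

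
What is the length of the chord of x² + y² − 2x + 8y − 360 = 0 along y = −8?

Express y = −8 and substitute into the circle:
x² − 2x − 360 = 0
x = 20 or x = −18, giving (20, −8) and (−18, −8).
Chord length = distance between (20, −8) and (−18, −8) = √1444 = 38.

38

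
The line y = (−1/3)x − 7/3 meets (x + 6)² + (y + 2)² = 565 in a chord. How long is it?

15√10

From the line, y = (−7 − x)/3. Substituting:
10x² + 110x − 4760 = 0  ⟹  x² + 11x − 476 = 0
x = 17 or x = −28, giving (17, −8) and (−28, 7).
|(17, −8) − (−28, 7)| = √((45)² + (−15)²) = 15√10.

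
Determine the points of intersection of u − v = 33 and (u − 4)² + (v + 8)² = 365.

(6, −27) and (23, −10)

Substitute v = u − 33:
2u² − 58u + 276 = 0  ⟹  u² − 29u + 138 = 0
u = 23 or u = 6, giving (23, −10) and (6, −27).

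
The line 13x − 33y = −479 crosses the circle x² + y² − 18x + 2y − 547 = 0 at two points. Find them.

From the line, y = (479 + 13x)/33. Substituting:
1258x² − 6290x − 334628 = 0  ⟹  x² − 5x − 266 = 0
x = 19 or x = −14, giving (19, 22) and (−14, 9).

(−14, 9) and (19, 22)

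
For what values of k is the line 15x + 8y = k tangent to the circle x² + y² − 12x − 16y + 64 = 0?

The line touches the circle iff its distance from (6, 8) is 6:
|15·6 + 8·8 − k| / √289 = 6
|k − (154)| = 6·17, so k = 256 or k = 52.

k = 52 or k = 256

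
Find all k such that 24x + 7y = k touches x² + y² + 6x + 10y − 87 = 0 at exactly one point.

For a tangent, require d(centre, line) = r = 11.
|24·(−3) + 7·(−5) − k| / √625 = 11
|k − (−107)| = 11·25, so k = 168 or k = −382.

k = −382 or k = 168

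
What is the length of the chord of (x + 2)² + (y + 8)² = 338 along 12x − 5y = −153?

26

Express y = (153 + 12x)/5 and substitute into the circle:
169x² + 4732x + 28899 = 0  ⟹  x² + 28x + 171 = 0
x = −9 or x = −19, giving (−9, 9) and (−19, −15).
Chord length = distance between (−9, 9) and (−19, −15) = √676 = 26.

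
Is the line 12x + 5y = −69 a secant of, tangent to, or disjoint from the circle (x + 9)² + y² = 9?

Substituting the line into the circle gives 169x² + 2106x + 6561 = 0.
Discriminant = (2106)² − 4·169·(6561) = 0.
A repeated root: the line is tangent.

tangent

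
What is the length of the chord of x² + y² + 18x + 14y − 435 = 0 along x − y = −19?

Substitute y = x + 19:
2x² + 70x + 192 = 0  ⟹  x² + 35x + 96 = 0
x = −3 or x = −32, giving (−3, 16) and (−32, −13).
|(−3, 16) − (−32, −13)| = √((29)² + (29)²) = 29√2.

29√2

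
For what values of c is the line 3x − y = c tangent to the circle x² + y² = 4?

c = ±2√10

Tangency holds when the distance from the centre (0, 0) to the line equals the radius 2:
|3·0 − 1·0 − c| / √10 = 2
|c| = 2√10.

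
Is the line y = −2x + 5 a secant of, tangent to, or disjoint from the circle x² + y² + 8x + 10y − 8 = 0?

disjoint

Substituting the line into the circle gives 5x² − 32x + 67 = 0.
Discriminant = (−32)² − 4·5·(67) = −316 < 0.
No real roots: the line does not meet the circle.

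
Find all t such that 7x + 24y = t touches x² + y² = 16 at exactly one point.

t = −100 or t = 100

The line touches the circle iff its distance from (0, 0) is 4:
|7·0 + 24·0 − t| / √625 = 4
|t| = 4·25, so t = 100 or t = −100.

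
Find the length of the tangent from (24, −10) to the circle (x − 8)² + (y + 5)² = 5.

With centre O = (8, −5), |OP|² = 281 and r² = 5.
By the tangent–radius right angle, tangent length = √(|PO|² − r²) = √276 = 2√69.

2√69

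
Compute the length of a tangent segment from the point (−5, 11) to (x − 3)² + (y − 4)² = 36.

√77

The centre is (3, 4) and r = 6. The square of the distance from P to the centre is 64 + 49 = 113.
The tangent meets the radius at right angles, so tangent² = |PO|² − r² = 113 − 36 = 77.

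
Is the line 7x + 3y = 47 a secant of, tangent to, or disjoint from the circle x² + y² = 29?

disjoint

Substituting the line into the circle gives 58x² − 658x + 1948 = 0.
Discriminant = (−658)² − 4·58·(1948) = −18972 < 0.
No real roots: the line does not meet the circle.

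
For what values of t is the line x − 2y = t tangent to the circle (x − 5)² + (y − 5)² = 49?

For a tangent, require d(centre, line) = r = 7.
|1·5 − 2·5 − t| / √5 = 7
|t − (−5)| = 7√5.

t = −5 ± 7√5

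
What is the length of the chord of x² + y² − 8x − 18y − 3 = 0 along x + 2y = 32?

From the line, y = (32 − x)/2. Substituting:
5x² − 60x − 140 = 0  ⟹  x² − 12x − 28 = 0
x = 14 or x = −2, giving (14, 9) and (−2, 17).
|(14, 9) − (−2, 17)| = √((16)² + (−8)²) = 8√5.

8√5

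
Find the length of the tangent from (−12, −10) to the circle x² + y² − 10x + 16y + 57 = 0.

Centre (5, −8), r² = 32. |PO|² = (−17)² + (−2)² = 293.
By the tangent–radius right angle, tangent length = √(|PO|² − r²) = √261 = 3√29.

3√29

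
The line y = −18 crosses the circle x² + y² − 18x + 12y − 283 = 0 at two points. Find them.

(−7, −18) and (25, −18)

From the line, y = −18. Substituting:
x² − 18x − 175 = 0
x = 25 or x = −7, giving (25, −18) and (−7, −18).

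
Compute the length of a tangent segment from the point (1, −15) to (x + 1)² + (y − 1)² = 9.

√251

Centre (−1, 1), r² = 9. |PO|² = (2)² + (−16)² = 260.
Power of the point: PT² = |PO|² − r² = 251, so PT = √251.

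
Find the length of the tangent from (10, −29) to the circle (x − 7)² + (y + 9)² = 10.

√399

With centre O = (7, −9), |OP|² = 409 and r² = 10.
The tangent meets the radius at right angles, so tangent² = |PO|² − r² = 409 − 10 = 399.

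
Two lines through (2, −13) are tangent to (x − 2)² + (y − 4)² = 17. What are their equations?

Write the tangent as mx − y + (−13 − m·(2)) = 0 and set its distance from the centre to √17:
(0m − (17))² = 17(m² + 1)
m² − 16 = 0, so m = −4 or m = 4.
With m = −4: 4x + y = −5. With m = 4: 4x − y = 21.

4x + y = −5 and 4x − y = 21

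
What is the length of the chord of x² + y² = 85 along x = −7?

12

The line gives x = −7. Substituting into the circle:
y² − 36 = 0
y = 6 or y = −6, giving (−7, 6) and (−7, −6).
|(−7, 6) − (−7, −6)| = √((0)² + (12)²) = 12.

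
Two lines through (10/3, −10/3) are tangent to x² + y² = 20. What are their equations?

Write the tangent as mx − y + (−10/3 − m·(10/3)) = 0 and set its distance from the centre to 2√5:
(−10/3m − (10/3))² = 20(m² + 1)
2m² − 5m + 2 = 0, so m = 2 or m = 1/2.
Through (10/3, −10/3) these give 2x − y = 10 and x − 2y = 10.

2x − y = 10 and x − 2y = 10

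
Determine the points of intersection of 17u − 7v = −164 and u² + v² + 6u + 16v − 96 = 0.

Substitute v = (164 + 17u)/7:
338u² + 7774u + 40560 = 0  ⟹  u² + 23u + 120 = 0
u = −8 or u = −15, giving (−8, 4) and (−15, −13).

(−15, −13) and (−8, 4)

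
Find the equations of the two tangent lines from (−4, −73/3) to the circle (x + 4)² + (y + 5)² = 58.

A line y − (−73/3) = m(x − (−4)) is tangent when its distance from (−4, −5) is √58:
(0m − (58/3))² = 58(m² + 1)
9m² − 49 = 0, so m = 7/3 or m = −7/3.
With m = 7/3: 7x − 3y = 45. With m = −7/3: 7x + 3y = −101.

7x − 3y = 45 and 7x + 3y = −101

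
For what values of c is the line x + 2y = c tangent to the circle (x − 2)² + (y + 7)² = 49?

c = −12 ± 7√5

Tangency holds when the distance from the centre (2, −7) to the line equals the radius 7:
|1·2 + 2·(−7) − c| / √5 = 7
|c − (−12)| = 7√5.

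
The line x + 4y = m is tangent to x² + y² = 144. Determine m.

Tangency holds when the distance from the centre (0, 0) to the line equals the radius 12:
|1·0 + 4·0 − m| / √17 = 12
|m| = 12√17.

m = ±12√17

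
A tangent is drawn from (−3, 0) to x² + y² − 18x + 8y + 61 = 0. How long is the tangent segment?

The centre is (9, −4) and r = 6. The square of the distance from P to the centre is 144 + 16 = 160.
Power of the point: PT² = |PO|² − r² = 124, so PT = 2√31.

2√31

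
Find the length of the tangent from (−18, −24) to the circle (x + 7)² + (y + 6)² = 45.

20

With centre O = (−7, −6), |OP|² = 445 and r² = 45.
By the tangent–radius right angle, tangent length = √(|PO|² − r²) = √400 = 20.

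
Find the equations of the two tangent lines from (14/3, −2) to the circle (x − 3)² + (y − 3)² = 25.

A line y − (−2) = m(x − (14/3)) is tangent when its distance from (3, 3) is 5:
[m·(−5/3) − (5)]² = 25(m² + 1)
4m² − 3m = 0, so m = 0 or m = 3/4.
Through (14/3, −2) these give y = −2 and 3x − 4y = 22.

y = −2 and 3x − 4y = 22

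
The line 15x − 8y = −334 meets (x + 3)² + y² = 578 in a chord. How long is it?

Express y = (334 + 15x)/8 and substitute into the circle:
289x² + 10404x + 75140 = 0  ⟹  x² + 36x + 260 = 0
x = −10 or x = −26, giving (−10, 23) and (−26, −7).
|(−10, 23) − (−26, −7)| = √((16)² + (30)²) = 34.

34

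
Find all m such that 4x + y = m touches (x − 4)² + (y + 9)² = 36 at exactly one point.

m = 7 ± 6√17

The line touches the circle iff its distance from (4, −9) is 6:
|4·4 + 1·(−9) − m| / √17 = 6
|m − (7)| = 6√17.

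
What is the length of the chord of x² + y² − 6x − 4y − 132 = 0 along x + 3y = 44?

3√10

From the line, y = (44 − x)/3. Substituting:
10x² − 130x + 220 = 0  ⟹  x² − 13x + 22 = 0
x = 11 or x = 2, giving (11, 11) and (2, 14).
Chord length = distance between (11, 11) and (2, 14) = √90 = 3√10.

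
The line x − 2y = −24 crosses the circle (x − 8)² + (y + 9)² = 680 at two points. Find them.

(−14, 5) and (10, 17)

From the line, y = (24 + x)/2. Substituting:
5x² + 20x − 700 = 0  ⟹  x² + 4x − 140 = 0
x = 10 or x = −14, giving (10, 17) and (−14, 5).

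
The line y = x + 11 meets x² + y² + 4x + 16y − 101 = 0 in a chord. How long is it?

7√2

Express y = x + 11 and substitute into the circle:
2x² + 42x + 196 = 0  ⟹  x² + 21x + 98 = 0
x = −7 or x = −14, giving (−7, 4) and (−14, −3).
|(−7, 4) − (−14, −3)| = √((7)² + (7)²) = 7√2.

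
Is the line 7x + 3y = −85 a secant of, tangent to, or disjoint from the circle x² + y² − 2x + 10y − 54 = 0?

Substituting the line into the circle gives 58x² + 962x + 4189 = 0.
Discriminant = (962)² − 4·58·(4189) = −46404 < 0.
No real roots: the line does not meet the circle.

disjoint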